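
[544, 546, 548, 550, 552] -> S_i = 544 + 2*i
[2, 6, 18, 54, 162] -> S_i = 2*3^i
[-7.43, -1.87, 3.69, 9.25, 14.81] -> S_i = -7.43 + 5.56*i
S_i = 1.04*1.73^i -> [1.04, 1.8, 3.11, 5.38, 9.32]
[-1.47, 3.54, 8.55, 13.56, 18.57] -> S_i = -1.47 + 5.01*i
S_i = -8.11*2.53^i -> [-8.11, -20.52, -51.91, -131.34, -332.28]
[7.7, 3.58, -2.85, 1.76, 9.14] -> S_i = Random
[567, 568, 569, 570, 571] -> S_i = 567 + 1*i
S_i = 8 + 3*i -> [8, 11, 14, 17, 20]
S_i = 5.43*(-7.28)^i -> [5.43, -39.53, 287.78, -2095.05, 15251.95]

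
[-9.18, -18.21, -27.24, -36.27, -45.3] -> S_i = -9.18 + -9.03*i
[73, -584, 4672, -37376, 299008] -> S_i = 73*-8^i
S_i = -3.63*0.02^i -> [-3.63, -0.07, -0.0, -0.0, -0.0]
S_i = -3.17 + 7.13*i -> [-3.17, 3.96, 11.09, 18.22, 25.35]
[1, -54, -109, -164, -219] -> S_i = 1 + -55*i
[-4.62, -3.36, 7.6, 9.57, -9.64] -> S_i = Random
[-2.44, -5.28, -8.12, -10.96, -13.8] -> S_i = -2.44 + -2.84*i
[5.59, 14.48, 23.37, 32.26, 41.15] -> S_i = 5.59 + 8.89*i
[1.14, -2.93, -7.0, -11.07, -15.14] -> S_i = 1.14 + -4.07*i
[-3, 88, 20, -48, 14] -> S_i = Random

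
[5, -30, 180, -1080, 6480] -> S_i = 5*-6^i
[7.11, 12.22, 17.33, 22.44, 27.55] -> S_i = 7.11 + 5.11*i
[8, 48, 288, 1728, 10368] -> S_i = 8*6^i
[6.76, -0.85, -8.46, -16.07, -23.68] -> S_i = 6.76 + -7.61*i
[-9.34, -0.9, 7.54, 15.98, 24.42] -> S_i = -9.34 + 8.44*i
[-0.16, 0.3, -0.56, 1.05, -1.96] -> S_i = -0.16*(-1.87)^i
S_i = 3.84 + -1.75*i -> [3.84, 2.09, 0.34, -1.41, -3.16]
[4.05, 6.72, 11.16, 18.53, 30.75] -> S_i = 4.05*1.66^i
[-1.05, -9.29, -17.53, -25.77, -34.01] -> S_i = -1.05 + -8.24*i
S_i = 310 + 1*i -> [310, 311, 312, 313, 314]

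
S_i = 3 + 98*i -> [3, 101, 199, 297, 395]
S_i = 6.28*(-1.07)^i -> [6.28, -6.72, 7.19, -7.69, 8.23]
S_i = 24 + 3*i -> [24, 27, 30, 33, 36]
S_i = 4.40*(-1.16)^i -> [4.4, -5.1, 5.92, -6.87, 7.97]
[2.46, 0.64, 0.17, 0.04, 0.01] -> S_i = 2.46*0.26^i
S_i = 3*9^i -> [3, 27, 243, 2187, 19683]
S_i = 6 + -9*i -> [6, -3, -12, -21, -30]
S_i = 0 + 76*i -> [0, 76, 152, 228, 304]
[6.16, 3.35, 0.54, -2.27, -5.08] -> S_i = 6.16 + -2.81*i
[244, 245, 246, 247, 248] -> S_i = 244 + 1*i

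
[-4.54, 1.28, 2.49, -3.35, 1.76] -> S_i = Random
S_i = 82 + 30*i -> [82, 112, 142, 172, 202]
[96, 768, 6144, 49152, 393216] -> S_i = 96*8^i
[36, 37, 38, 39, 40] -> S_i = 36 + 1*i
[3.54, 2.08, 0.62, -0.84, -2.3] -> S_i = 3.54 + -1.46*i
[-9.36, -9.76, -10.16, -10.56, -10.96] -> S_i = -9.36 + -0.40*i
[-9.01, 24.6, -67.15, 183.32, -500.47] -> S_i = -9.01*(-2.73)^i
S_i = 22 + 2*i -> [22, 24, 26, 28, 30]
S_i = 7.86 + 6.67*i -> [7.86, 14.53, 21.2, 27.87, 34.54]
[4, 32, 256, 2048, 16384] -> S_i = 4*8^i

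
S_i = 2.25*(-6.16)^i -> [2.25, -13.86, 85.38, -525.93, 3239.7]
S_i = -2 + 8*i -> [-2, 6, 14, 22, 30]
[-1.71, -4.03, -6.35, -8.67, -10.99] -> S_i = -1.71 + -2.32*i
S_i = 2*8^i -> [2, 16, 128, 1024, 8192]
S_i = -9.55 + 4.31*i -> [-9.55, -5.24, -0.93, 3.38, 7.69]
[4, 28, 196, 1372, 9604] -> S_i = 4*7^i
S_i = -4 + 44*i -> [-4, 40, 84, 128, 172]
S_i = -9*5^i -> [-9, -45, -225, -1125, -5625]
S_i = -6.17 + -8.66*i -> [-6.17, -14.83, -23.49, -32.15, -40.81]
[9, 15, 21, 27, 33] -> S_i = 9 + 6*i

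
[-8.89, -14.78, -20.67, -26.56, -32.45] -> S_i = -8.89 + -5.89*i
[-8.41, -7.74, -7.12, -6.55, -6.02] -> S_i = -8.41*0.92^i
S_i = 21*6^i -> [21, 126, 756, 4536, 27216]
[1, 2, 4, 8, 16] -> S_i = 1*2^i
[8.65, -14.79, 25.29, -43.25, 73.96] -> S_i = 8.65*(-1.71)^i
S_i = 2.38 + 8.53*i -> [2.38, 10.91, 19.44, 27.97, 36.5]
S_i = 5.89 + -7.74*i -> [5.89, -1.85, -9.59, -17.33, -25.07]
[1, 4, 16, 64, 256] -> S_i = 1*4^i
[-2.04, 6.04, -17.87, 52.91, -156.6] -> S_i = -2.04*(-2.96)^i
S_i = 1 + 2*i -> [1, 3, 5, 7, 9]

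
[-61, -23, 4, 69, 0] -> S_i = Random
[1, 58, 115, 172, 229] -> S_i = 1 + 57*i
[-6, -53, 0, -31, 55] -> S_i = Random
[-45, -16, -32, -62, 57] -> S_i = Random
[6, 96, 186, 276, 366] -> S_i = 6 + 90*i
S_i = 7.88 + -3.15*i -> [7.88, 4.73, 1.58, -1.57, -4.72]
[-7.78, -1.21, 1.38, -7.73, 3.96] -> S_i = Random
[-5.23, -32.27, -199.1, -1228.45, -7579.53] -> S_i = -5.23*6.17^i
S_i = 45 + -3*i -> [45, 42, 39, 36, 33]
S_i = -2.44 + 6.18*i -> [-2.44, 3.74, 9.92, 16.1, 22.28]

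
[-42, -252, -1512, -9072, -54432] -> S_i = -42*6^i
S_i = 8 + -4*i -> [8, 4, 0, -4, -8]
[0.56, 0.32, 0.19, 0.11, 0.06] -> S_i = 0.56*0.58^i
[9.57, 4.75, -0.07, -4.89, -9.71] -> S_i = 9.57 + -4.82*i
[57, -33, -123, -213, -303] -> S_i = 57 + -90*i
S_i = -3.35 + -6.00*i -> [-3.35, -9.35, -15.35, -21.35, -27.35]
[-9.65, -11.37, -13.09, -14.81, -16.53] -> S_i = -9.65 + -1.72*i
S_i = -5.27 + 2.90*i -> [-5.27, -2.37, 0.53, 3.43, 6.33]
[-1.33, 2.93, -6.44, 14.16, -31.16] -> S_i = -1.33*(-2.20)^i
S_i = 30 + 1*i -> [30, 31, 32, 33, 34]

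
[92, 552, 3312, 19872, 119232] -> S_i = 92*6^i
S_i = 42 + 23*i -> [42, 65, 88, 111, 134]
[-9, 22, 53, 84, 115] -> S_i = -9 + 31*i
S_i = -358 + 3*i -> [-358, -355, -352, -349, -346]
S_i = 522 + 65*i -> [522, 587, 652, 717, 782]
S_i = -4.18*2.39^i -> [-4.18, -9.99, -23.88, -57.07, -136.39]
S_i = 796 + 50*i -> [796, 846, 896, 946, 996]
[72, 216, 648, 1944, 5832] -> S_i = 72*3^i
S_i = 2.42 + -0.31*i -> [2.42, 2.11, 1.8, 1.49, 1.18]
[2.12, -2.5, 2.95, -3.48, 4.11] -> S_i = 2.12*(-1.18)^i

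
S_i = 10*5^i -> [10, 50, 250, 1250, 6250]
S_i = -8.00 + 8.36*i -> [-8.0, 0.36, 8.72, 17.08, 25.44]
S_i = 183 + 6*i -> [183, 189, 195, 201, 207]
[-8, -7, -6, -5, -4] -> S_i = -8 + 1*i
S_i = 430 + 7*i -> [430, 437, 444, 451, 458]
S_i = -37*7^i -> [-37, -259, -1813, -12691, -88837]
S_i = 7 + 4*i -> [7, 11, 15, 19, 23]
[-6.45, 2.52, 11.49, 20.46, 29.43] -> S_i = -6.45 + 8.97*i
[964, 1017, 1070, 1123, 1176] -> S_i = 964 + 53*i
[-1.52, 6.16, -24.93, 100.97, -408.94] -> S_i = -1.52*(-4.05)^i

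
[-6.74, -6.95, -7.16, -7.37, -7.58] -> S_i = -6.74 + -0.21*i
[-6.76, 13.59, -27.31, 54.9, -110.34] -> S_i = -6.76*(-2.01)^i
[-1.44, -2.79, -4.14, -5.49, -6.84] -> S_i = -1.44 + -1.35*i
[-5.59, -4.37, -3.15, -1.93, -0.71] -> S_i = -5.59 + 1.22*i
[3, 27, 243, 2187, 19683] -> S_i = 3*9^i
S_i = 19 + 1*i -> [19, 20, 21, 22, 23]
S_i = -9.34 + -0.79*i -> [-9.34, -10.13, -10.92, -11.71, -12.5]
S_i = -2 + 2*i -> [-2, 0, 2, 4, 6]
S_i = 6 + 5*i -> [6, 11, 16, 21, 26]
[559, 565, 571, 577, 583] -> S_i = 559 + 6*i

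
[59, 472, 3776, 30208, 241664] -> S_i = 59*8^i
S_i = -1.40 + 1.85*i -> [-1.4, 0.45, 2.3, 4.15, 6.0]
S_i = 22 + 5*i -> [22, 27, 32, 37, 42]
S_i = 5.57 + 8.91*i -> [5.57, 14.48, 23.39, 32.3, 41.21]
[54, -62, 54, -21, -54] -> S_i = Random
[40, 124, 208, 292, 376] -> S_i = 40 + 84*i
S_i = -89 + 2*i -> [-89, -87, -85, -83, -81]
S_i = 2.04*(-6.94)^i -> [2.04, -14.16, 98.25, -681.88, 4732.25]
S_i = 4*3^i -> [4, 12, 36, 108, 324]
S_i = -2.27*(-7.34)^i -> [-2.27, 16.66, -122.3, 897.66, -6588.86]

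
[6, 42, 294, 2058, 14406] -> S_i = 6*7^i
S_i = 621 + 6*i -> [621, 627, 633, 639, 645]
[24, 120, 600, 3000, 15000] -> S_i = 24*5^i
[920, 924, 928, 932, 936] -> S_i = 920 + 4*i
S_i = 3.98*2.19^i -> [3.98, 8.72, 19.09, 41.8, 91.55]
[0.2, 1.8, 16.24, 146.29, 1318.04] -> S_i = 0.20*9.01^i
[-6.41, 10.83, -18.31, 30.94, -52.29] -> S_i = -6.41*(-1.69)^i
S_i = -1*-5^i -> [-1, 5, -25, 125, -625]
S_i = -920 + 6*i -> [-920, -914, -908, -902, -896]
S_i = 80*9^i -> [80, 720, 6480, 58320, 524880]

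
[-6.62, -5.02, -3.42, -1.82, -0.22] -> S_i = -6.62 + 1.60*i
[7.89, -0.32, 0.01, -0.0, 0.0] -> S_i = 7.89*(-0.04)^i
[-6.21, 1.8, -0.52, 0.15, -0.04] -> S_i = -6.21*(-0.29)^i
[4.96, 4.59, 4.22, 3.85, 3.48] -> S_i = 4.96 + -0.37*i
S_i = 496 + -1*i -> [496, 495, 494, 493, 492]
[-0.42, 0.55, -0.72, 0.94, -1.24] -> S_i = -0.42*(-1.31)^i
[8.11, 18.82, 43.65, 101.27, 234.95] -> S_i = 8.11*2.32^i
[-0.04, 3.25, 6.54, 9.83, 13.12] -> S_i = -0.04 + 3.29*i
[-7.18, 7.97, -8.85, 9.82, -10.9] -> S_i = -7.18*(-1.11)^i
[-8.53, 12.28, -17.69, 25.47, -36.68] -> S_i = -8.53*(-1.44)^i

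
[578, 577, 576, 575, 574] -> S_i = 578 + -1*i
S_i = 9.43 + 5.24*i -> [9.43, 14.67, 19.91, 25.15, 30.39]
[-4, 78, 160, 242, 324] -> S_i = -4 + 82*i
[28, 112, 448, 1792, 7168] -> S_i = 28*4^i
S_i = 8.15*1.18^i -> [8.15, 9.62, 11.35, 13.39, 15.8]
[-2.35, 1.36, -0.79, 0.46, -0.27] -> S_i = -2.35*(-0.58)^i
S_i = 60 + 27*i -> [60, 87, 114, 141, 168]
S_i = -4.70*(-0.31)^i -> [-4.7, 1.46, -0.45, 0.14, -0.04]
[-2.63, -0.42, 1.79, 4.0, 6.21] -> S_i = -2.63 + 2.21*i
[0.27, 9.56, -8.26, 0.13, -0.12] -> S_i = Random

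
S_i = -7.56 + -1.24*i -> [-7.56, -8.8, -10.04, -11.28, -12.52]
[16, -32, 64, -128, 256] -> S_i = 16*-2^i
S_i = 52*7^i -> [52, 364, 2548, 17836, 124852]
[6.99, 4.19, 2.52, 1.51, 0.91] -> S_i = 6.99*0.60^i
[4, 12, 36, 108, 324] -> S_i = 4*3^i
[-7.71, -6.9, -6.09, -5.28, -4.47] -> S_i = -7.71 + 0.81*i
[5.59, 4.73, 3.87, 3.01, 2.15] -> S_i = 5.59 + -0.86*i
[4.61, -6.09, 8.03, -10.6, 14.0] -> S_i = 4.61*(-1.32)^i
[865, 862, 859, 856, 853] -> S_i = 865 + -3*i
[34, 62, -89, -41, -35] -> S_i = Random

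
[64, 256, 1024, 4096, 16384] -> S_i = 64*4^i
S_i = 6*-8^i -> [6, -48, 384, -3072, 24576]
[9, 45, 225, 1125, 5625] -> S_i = 9*5^i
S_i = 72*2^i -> [72, 144, 288, 576, 1152]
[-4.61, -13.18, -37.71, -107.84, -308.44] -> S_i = -4.61*2.86^i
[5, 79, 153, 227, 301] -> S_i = 5 + 74*i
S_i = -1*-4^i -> [-1, 4, -16, 64, -256]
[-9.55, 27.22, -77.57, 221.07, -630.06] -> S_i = -9.55*(-2.85)^i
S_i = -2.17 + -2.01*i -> [-2.17, -4.18, -6.19, -8.2, -10.21]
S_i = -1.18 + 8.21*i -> [-1.18, 7.03, 15.24, 23.45, 31.66]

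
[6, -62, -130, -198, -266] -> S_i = 6 + -68*i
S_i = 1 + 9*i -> [1, 10, 19, 28, 37]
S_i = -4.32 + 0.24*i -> [-4.32, -4.08, -3.84, -3.6, -3.36]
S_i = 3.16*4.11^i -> [3.16, 12.99, 53.38, 219.39, 901.68]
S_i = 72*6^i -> [72, 432, 2592, 15552, 93312]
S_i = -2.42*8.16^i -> [-2.42, -19.75, -161.14, -1314.88, -10729.41]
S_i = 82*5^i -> [82, 410, 2050, 10250, 51250]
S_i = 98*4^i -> [98, 392, 1568, 6272, 25088]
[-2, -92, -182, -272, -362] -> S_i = -2 + -90*i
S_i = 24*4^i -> [24, 96, 384, 1536, 6144]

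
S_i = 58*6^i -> [58, 348, 2088, 12528, 75168]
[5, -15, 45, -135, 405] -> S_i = 5*-3^i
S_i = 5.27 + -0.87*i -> [5.27, 4.4, 3.53, 2.66, 1.79]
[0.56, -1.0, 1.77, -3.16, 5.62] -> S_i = 0.56*(-1.78)^i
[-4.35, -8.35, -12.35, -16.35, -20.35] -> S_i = -4.35 + -4.00*i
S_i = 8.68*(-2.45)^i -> [8.68, -21.27, 52.1, -127.65, 312.74]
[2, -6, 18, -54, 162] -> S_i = 2*-3^i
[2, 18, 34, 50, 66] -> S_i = 2 + 16*i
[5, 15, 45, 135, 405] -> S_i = 5*3^i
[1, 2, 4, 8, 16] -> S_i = 1*2^i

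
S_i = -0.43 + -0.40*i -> [-0.43, -0.83, -1.23, -1.63, -2.03]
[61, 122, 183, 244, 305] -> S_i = 61 + 61*i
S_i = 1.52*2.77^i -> [1.52, 4.21, 11.66, 32.31, 89.49]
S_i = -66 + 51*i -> [-66, -15, 36, 87, 138]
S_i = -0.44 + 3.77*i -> [-0.44, 3.33, 7.1, 10.87, 14.64]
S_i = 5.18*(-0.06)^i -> [5.18, -0.31, 0.02, -0.0, 0.0]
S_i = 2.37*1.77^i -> [2.37, 4.19, 7.42, 13.14, 23.26]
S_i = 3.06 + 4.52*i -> [3.06, 7.58, 12.1, 16.62, 21.14]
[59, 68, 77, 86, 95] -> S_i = 59 + 9*i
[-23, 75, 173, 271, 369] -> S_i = -23 + 98*i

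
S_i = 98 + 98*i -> [98, 196, 294, 392, 490]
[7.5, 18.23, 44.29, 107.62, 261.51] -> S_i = 7.50*2.43^i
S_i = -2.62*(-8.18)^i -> [-2.62, 21.43, -175.31, 1434.04, -11730.45]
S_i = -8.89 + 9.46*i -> [-8.89, 0.57, 10.03, 19.49, 28.95]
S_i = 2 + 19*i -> [2, 21, 40, 59, 78]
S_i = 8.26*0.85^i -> [8.26, 7.02, 5.97, 5.07, 4.31]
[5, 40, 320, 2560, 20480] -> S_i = 5*8^i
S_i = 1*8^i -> [1, 8, 64, 512, 4096]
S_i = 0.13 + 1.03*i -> [0.13, 1.16, 2.19, 3.22, 4.25]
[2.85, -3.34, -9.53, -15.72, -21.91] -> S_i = 2.85 + -6.19*i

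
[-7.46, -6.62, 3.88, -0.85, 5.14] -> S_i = Random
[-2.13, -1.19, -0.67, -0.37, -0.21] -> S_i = -2.13*0.56^i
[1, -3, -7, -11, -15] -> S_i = 1 + -4*i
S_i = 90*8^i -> [90, 720, 5760, 46080, 368640]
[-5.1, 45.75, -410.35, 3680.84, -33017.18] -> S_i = -5.10*(-8.97)^i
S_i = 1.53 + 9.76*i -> [1.53, 11.29, 21.05, 30.81, 40.57]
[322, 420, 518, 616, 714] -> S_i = 322 + 98*i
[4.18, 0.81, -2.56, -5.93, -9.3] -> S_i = 4.18 + -3.37*i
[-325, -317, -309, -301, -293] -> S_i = -325 + 8*i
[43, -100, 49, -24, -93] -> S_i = Random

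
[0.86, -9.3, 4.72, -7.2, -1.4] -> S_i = Random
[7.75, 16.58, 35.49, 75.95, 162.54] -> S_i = 7.75*2.14^i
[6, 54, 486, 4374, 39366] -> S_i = 6*9^i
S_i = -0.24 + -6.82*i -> [-0.24, -7.06, -13.88, -20.7, -27.52]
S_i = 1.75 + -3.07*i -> [1.75, -1.32, -4.39, -7.46, -10.53]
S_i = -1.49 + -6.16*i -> [-1.49, -7.65, -13.81, -19.97, -26.13]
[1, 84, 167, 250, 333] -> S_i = 1 + 83*i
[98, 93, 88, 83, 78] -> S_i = 98 + -5*i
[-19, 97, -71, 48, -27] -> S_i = Random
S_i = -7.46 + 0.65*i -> [-7.46, -6.81, -6.16, -5.51, -4.86]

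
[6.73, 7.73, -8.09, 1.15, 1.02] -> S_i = Random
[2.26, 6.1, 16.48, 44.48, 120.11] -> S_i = 2.26*2.70^i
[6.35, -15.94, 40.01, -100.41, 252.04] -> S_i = 6.35*(-2.51)^i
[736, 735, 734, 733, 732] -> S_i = 736 + -1*i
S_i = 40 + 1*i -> [40, 41, 42, 43, 44]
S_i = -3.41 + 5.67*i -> [-3.41, 2.26, 7.93, 13.6, 19.27]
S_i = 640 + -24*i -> [640, 616, 592, 568, 544]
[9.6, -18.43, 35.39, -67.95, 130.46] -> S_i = 9.60*(-1.92)^i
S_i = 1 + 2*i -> [1, 3, 5, 7, 9]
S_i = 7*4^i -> [7, 28, 112, 448, 1792]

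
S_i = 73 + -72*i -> [73, 1, -71, -143, -215]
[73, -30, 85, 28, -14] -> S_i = Random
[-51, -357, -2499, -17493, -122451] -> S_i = -51*7^i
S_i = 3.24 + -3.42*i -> [3.24, -0.18, -3.6, -7.02, -10.44]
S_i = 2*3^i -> [2, 6, 18, 54, 162]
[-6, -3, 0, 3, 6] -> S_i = -6 + 3*i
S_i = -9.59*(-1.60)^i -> [-9.59, 15.34, -24.55, 39.28, -62.85]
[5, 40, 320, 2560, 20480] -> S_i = 5*8^i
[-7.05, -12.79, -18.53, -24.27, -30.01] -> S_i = -7.05 + -5.74*i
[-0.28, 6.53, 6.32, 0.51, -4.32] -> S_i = Random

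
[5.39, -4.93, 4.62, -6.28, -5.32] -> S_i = Random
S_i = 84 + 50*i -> [84, 134, 184, 234, 284]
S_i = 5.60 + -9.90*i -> [5.6, -4.3, -14.2, -24.1, -34.0]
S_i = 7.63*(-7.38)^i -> [7.63, -56.31, 415.56, -3066.86, 22633.41]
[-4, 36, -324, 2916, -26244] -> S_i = -4*-9^i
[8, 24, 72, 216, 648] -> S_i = 8*3^i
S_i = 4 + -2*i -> [4, 2, 0, -2, -4]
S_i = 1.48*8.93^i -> [1.48, 13.22, 118.02, 1053.94, 9411.69]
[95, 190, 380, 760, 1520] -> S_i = 95*2^i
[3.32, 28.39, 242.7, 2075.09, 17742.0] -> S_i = 3.32*8.55^i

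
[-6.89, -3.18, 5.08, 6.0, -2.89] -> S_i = Random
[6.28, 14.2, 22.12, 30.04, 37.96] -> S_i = 6.28 + 7.92*i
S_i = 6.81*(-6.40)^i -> [6.81, -43.58, 278.94, -1785.2, 11425.28]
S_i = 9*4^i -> [9, 36, 144, 576, 2304]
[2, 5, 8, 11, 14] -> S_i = 2 + 3*i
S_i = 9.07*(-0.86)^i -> [9.07, -7.8, 6.71, -5.77, 4.96]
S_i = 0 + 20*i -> [0, 20, 40, 60, 80]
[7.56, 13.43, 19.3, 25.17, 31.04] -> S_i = 7.56 + 5.87*i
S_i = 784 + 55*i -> [784, 839, 894, 949, 1004]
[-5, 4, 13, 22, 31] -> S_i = -5 + 9*i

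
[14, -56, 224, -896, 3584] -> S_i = 14*-4^i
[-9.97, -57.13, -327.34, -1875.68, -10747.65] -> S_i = -9.97*5.73^i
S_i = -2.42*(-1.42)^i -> [-2.42, 3.44, -4.88, 6.93, -9.84]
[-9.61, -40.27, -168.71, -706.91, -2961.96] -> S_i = -9.61*4.19^i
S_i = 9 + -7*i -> [9, 2, -5, -12, -19]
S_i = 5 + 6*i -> [5, 11, 17, 23, 29]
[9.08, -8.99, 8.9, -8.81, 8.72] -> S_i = 9.08*(-0.99)^i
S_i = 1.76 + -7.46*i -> [1.76, -5.7, -13.16, -20.62, -28.08]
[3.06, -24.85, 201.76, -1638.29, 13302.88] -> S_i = 3.06*(-8.12)^i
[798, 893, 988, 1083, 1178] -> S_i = 798 + 95*i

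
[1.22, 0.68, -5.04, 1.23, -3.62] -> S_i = Random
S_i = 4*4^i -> [4, 16, 64, 256, 1024]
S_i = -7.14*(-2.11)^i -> [-7.14, 15.07, -31.79, 67.07, -141.52]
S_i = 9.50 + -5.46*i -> [9.5, 4.04, -1.42, -6.88, -12.34]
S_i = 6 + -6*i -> [6, 0, -6, -12, -18]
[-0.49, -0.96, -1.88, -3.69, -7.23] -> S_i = -0.49*1.96^i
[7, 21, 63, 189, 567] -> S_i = 7*3^i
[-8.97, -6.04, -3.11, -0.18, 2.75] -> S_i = -8.97 + 2.93*i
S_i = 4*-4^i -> [4, -16, 64, -256, 1024]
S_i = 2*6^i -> [2, 12, 72, 432, 2592]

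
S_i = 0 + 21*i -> [0, 21, 42, 63, 84]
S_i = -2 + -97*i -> [-2, -99, -196, -293, -390]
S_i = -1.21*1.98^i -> [-1.21, -2.4, -4.74, -9.39, -18.6]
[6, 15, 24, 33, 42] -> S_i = 6 + 9*i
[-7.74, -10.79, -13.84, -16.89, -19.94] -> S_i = -7.74 + -3.05*i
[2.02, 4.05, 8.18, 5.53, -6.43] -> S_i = Random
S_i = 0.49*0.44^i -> [0.49, 0.22, 0.09, 0.04, 0.02]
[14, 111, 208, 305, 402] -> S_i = 14 + 97*i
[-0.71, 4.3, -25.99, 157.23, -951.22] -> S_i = -0.71*(-6.05)^i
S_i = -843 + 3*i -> [-843, -840, -837, -834, -831]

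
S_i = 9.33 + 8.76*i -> [9.33, 18.09, 26.85, 35.61, 44.37]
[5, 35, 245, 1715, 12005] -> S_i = 5*7^i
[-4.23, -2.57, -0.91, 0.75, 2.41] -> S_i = -4.23 + 1.66*i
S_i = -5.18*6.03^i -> [-5.18, -31.24, -188.35, -1135.75, -6848.56]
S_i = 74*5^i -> [74, 370, 1850, 9250, 46250]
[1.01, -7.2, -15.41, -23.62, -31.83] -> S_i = 1.01 + -8.21*i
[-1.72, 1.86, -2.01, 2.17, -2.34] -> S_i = -1.72*(-1.08)^i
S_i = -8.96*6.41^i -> [-8.96, -57.43, -368.15, -2359.84, -15126.56]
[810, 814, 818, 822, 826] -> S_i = 810 + 4*i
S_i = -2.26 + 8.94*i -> [-2.26, 6.68, 15.62, 24.56, 33.5]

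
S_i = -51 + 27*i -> [-51, -24, 3, 30, 57]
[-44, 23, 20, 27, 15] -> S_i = Random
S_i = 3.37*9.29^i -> [3.37, 31.31, 290.84, 2701.95, 25101.1]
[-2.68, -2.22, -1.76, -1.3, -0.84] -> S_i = -2.68 + 0.46*i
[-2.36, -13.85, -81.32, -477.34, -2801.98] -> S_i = -2.36*5.87^i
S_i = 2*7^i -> [2, 14, 98, 686, 4802]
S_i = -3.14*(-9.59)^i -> [-3.14, 30.11, -288.78, 2769.4, -26558.53]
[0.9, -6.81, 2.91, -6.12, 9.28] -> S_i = Random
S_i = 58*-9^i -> [58, -522, 4698, -42282, 380538]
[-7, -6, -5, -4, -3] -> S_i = -7 + 1*i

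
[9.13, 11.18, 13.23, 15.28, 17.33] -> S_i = 9.13 + 2.05*i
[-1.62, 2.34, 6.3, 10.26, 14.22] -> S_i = -1.62 + 3.96*i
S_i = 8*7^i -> [8, 56, 392, 2744, 19208]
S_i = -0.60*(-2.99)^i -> [-0.6, 1.79, -5.36, 16.04, -47.96]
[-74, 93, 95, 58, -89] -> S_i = Random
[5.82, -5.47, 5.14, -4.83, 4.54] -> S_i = 5.82*(-0.94)^i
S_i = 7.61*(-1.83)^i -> [7.61, -13.93, 25.49, -46.64, 85.35]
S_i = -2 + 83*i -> [-2, 81, 164, 247, 330]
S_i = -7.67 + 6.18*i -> [-7.67, -1.49, 4.69, 10.87, 17.05]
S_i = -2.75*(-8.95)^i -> [-2.75, 24.61, -220.28, 1971.52, -17645.13]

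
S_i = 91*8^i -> [91, 728, 5824, 46592, 372736]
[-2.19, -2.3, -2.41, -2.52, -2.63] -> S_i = -2.19 + -0.11*i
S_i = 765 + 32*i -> [765, 797, 829, 861, 893]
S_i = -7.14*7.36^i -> [-7.14, -52.55, -386.77, -2846.63, -20951.23]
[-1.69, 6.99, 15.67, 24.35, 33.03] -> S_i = -1.69 + 8.68*i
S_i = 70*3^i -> [70, 210, 630, 1890, 5670]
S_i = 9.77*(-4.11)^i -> [9.77, -40.15, 165.04, -678.3, 2787.8]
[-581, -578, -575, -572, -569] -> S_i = -581 + 3*i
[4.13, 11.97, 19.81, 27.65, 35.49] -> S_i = 4.13 + 7.84*i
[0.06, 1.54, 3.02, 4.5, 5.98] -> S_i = 0.06 + 1.48*i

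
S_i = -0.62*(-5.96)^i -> [-0.62, 3.7, -22.02, 131.26, -782.31]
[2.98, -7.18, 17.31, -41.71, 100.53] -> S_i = 2.98*(-2.41)^i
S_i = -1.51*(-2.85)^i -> [-1.51, 4.3, -12.26, 34.96, -99.62]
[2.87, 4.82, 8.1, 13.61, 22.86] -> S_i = 2.87*1.68^i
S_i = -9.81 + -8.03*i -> [-9.81, -17.84, -25.87, -33.9, -41.93]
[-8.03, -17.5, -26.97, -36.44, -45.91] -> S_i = -8.03 + -9.47*i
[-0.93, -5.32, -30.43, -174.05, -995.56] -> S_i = -0.93*5.72^i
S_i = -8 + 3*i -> [-8, -5, -2, 1, 4]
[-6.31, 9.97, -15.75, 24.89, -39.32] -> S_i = -6.31*(-1.58)^i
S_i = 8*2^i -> [8, 16, 32, 64, 128]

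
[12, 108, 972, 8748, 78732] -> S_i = 12*9^i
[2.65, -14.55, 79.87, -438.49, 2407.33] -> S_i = 2.65*(-5.49)^i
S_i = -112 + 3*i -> [-112, -109, -106, -103, -100]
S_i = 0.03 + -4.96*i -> [0.03, -4.93, -9.89, -14.85, -19.81]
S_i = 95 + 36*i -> [95, 131, 167, 203, 239]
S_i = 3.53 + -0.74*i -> [3.53, 2.79, 2.05, 1.31, 0.57]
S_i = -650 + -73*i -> [-650, -723, -796, -869, -942]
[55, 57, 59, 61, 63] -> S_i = 55 + 2*i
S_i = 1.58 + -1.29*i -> [1.58, 0.29, -1.0, -2.29, -3.58]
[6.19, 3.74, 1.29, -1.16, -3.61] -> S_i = 6.19 + -2.45*i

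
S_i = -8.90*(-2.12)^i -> [-8.9, 18.87, -40.0, 84.8, -179.78]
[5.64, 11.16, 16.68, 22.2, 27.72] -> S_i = 5.64 + 5.52*i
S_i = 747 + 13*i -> [747, 760, 773, 786, 799]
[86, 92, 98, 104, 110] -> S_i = 86 + 6*i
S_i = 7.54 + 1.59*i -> [7.54, 9.13, 10.72, 12.31, 13.9]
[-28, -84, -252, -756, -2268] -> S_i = -28*3^i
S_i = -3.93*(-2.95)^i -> [-3.93, 11.59, -34.2, 100.89, -297.63]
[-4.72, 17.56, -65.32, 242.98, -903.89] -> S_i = -4.72*(-3.72)^i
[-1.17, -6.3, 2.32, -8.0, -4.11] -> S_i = Random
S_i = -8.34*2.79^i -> [-8.34, -23.27, -64.92, -181.13, -505.34]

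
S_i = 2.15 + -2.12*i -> [2.15, 0.03, -2.09, -4.21, -6.33]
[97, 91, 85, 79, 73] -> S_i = 97 + -6*i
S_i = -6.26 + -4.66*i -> [-6.26, -10.92, -15.58, -20.24, -24.9]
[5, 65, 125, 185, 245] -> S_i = 5 + 60*i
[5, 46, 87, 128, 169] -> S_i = 5 + 41*i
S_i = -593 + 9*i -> [-593, -584, -575, -566, -557]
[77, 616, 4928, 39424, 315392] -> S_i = 77*8^i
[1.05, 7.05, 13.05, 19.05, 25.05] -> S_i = 1.05 + 6.00*i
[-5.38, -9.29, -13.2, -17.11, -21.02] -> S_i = -5.38 + -3.91*i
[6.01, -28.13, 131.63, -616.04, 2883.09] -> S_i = 6.01*(-4.68)^i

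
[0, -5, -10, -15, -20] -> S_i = 0 + -5*i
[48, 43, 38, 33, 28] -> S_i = 48 + -5*i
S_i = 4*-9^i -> [4, -36, 324, -2916, 26244]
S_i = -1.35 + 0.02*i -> [-1.35, -1.33, -1.31, -1.29, -1.27]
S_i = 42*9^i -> [42, 378, 3402, 30618, 275562]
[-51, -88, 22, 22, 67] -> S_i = Random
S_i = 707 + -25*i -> [707, 682, 657, 632, 607]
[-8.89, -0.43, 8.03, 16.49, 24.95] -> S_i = -8.89 + 8.46*i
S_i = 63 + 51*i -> [63, 114, 165, 216, 267]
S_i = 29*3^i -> [29, 87, 261, 783, 2349]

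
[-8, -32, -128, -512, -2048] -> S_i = -8*4^i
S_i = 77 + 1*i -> [77, 78, 79, 80, 81]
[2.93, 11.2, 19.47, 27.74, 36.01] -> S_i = 2.93 + 8.27*i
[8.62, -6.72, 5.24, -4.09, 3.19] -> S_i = 8.62*(-0.78)^i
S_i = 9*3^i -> [9, 27, 81, 243, 729]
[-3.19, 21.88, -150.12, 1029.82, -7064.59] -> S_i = -3.19*(-6.86)^i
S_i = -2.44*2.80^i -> [-2.44, -6.83, -19.13, -53.56, -149.98]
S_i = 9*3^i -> [9, 27, 81, 243, 729]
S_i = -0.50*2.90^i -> [-0.5, -1.45, -4.2, -12.19, -35.36]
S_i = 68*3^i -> [68, 204, 612, 1836, 5508]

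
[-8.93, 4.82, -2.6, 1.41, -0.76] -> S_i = -8.93*(-0.54)^i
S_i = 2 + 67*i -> [2, 69, 136, 203, 270]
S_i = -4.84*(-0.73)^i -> [-4.84, 3.53, -2.58, 1.88, -1.37]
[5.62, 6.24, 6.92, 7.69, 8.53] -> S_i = 5.62*1.11^i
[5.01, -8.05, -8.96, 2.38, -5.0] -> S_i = Random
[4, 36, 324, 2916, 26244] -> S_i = 4*9^i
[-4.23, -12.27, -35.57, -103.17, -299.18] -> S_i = -4.23*2.90^i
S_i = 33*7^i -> [33, 231, 1617, 11319, 79233]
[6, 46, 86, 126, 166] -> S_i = 6 + 40*i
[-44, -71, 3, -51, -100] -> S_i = Random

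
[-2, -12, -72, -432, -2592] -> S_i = -2*6^i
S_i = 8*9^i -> [8, 72, 648, 5832, 52488]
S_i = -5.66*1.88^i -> [-5.66, -10.64, -20.0, -37.61, -70.7]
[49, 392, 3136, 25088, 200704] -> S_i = 49*8^i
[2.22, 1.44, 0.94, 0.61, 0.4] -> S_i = 2.22*0.65^i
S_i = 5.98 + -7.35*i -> [5.98, -1.37, -8.72, -16.07, -23.42]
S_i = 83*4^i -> [83, 332, 1328, 5312, 21248]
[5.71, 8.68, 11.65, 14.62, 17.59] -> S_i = 5.71 + 2.97*i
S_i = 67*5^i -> [67, 335, 1675, 8375, 41875]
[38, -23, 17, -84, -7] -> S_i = Random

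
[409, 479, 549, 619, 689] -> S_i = 409 + 70*i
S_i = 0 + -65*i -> [0, -65, -130, -195, -260]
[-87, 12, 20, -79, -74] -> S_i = Random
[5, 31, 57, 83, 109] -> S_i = 5 + 26*i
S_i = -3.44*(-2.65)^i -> [-3.44, 9.12, -24.16, 64.02, -169.65]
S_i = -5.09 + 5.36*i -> [-5.09, 0.27, 5.63, 10.99, 16.35]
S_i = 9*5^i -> [9, 45, 225, 1125, 5625]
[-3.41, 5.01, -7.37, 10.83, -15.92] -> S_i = -3.41*(-1.47)^i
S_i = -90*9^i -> [-90, -810, -7290, -65610, -590490]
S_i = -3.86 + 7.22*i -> [-3.86, 3.36, 10.58, 17.8, 25.02]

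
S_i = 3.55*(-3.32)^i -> [3.55, -11.79, 39.13, -129.91, 431.3]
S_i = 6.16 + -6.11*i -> [6.16, 0.05, -6.06, -12.17, -18.28]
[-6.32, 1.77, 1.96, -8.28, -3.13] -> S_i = Random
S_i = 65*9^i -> [65, 585, 5265, 47385, 426465]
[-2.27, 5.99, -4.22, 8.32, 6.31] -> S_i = Random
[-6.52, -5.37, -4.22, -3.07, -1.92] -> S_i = -6.52 + 1.15*i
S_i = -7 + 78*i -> [-7, 71, 149, 227, 305]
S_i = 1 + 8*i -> [1, 9, 17, 25, 33]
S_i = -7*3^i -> [-7, -21, -63, -189, -567]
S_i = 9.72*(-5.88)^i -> [9.72, -57.15, 336.06, -1976.05, 11619.18]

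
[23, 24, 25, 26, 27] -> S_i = 23 + 1*i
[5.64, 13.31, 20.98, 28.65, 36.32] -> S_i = 5.64 + 7.67*i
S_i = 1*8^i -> [1, 8, 64, 512, 4096]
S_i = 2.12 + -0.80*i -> [2.12, 1.32, 0.52, -0.28, -1.08]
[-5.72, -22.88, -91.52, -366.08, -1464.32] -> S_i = -5.72*4.00^i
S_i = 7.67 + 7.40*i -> [7.67, 15.07, 22.47, 29.87, 37.27]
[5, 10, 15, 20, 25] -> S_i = 5 + 5*i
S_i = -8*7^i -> [-8, -56, -392, -2744, -19208]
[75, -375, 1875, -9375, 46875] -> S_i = 75*-5^i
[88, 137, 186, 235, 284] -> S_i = 88 + 49*i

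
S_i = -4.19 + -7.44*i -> [-4.19, -11.63, -19.07, -26.51, -33.95]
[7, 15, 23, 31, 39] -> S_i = 7 + 8*i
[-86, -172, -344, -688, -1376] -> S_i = -86*2^i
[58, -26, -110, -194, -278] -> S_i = 58 + -84*i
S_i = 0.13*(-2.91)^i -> [0.13, -0.38, 1.1, -3.2, 9.32]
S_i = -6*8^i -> [-6, -48, -384, -3072, -24576]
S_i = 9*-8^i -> [9, -72, 576, -4608, 36864]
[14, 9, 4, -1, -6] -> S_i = 14 + -5*i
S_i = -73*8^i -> [-73, -584, -4672, -37376, -299008]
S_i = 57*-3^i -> [57, -171, 513, -1539, 4617]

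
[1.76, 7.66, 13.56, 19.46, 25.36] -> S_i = 1.76 + 5.90*i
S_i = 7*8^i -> [7, 56, 448, 3584, 28672]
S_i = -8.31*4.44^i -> [-8.31, -36.9, -163.82, -727.36, -3229.48]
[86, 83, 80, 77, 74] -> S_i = 86 + -3*i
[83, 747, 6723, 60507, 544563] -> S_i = 83*9^i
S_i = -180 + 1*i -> [-180, -179, -178, -177, -176]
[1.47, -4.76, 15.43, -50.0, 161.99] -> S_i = 1.47*(-3.24)^i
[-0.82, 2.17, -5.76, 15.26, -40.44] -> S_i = -0.82*(-2.65)^i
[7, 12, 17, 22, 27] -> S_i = 7 + 5*i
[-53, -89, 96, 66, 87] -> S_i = Random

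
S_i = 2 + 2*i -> [2, 4, 6, 8, 10]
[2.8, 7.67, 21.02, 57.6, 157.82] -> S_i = 2.80*2.74^i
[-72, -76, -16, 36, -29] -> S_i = Random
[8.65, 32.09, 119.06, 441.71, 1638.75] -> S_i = 8.65*3.71^i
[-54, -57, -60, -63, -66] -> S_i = -54 + -3*i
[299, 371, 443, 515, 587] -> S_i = 299 + 72*i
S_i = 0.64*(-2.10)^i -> [0.64, -1.34, 2.82, -5.93, 12.45]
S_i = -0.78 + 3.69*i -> [-0.78, 2.91, 6.6, 10.29, 13.98]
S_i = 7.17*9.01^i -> [7.17, 64.6, 582.06, 5244.37, 47251.8]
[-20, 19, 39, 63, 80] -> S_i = Random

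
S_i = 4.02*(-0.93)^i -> [4.02, -3.74, 3.48, -3.23, 3.01]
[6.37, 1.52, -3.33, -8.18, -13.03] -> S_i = 6.37 + -4.85*i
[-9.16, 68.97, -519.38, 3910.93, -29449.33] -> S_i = -9.16*(-7.53)^i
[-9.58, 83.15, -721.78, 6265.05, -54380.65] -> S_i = -9.58*(-8.68)^i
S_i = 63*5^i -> [63, 315, 1575, 7875, 39375]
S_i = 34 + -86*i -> [34, -52, -138, -224, -310]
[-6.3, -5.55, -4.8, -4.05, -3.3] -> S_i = -6.30 + 0.75*i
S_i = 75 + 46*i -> [75, 121, 167, 213, 259]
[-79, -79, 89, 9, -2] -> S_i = Random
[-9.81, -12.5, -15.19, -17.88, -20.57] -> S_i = -9.81 + -2.69*i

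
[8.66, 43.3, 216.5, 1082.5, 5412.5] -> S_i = 8.66*5.00^i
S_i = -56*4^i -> [-56, -224, -896, -3584, -14336]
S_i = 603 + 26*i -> [603, 629, 655, 681, 707]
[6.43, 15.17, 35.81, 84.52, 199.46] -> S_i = 6.43*2.36^i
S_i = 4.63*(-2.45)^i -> [4.63, -11.34, 27.79, -68.09, 166.82]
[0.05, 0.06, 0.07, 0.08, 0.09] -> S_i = 0.05*1.16^i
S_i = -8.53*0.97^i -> [-8.53, -8.27, -8.03, -7.79, -7.55]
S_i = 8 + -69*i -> [8, -61, -130, -199, -268]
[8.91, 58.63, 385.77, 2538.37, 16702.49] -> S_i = 8.91*6.58^i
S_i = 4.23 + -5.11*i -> [4.23, -0.88, -5.99, -11.1, -16.21]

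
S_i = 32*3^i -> [32, 96, 288, 864, 2592]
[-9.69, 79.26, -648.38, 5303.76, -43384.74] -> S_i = -9.69*(-8.18)^i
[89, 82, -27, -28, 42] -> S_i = Random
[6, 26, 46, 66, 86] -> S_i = 6 + 20*i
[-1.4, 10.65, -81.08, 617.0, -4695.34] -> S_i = -1.40*(-7.61)^i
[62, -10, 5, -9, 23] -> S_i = Random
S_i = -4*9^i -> [-4, -36, -324, -2916, -26244]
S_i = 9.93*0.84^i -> [9.93, 8.34, 7.01, 5.89, 4.94]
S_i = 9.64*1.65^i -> [9.64, 15.91, 26.24, 43.3, 71.45]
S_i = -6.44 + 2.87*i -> [-6.44, -3.57, -0.7, 2.17, 5.04]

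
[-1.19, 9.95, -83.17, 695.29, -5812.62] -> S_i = -1.19*(-8.36)^i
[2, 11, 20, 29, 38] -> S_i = 2 + 9*i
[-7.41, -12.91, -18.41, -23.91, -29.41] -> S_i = -7.41 + -5.50*i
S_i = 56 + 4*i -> [56, 60, 64, 68, 72]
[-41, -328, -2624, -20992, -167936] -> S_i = -41*8^i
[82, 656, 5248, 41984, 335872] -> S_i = 82*8^i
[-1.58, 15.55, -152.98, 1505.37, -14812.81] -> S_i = -1.58*(-9.84)^i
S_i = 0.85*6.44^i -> [0.85, 5.47, 35.25, 227.03, 1462.05]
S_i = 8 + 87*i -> [8, 95, 182, 269, 356]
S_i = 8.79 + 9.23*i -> [8.79, 18.02, 27.25, 36.48, 45.71]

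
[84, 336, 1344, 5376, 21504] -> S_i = 84*4^i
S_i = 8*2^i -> [8, 16, 32, 64, 128]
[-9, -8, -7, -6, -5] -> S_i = -9 + 1*i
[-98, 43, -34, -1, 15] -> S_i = Random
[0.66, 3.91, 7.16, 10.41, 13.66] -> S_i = 0.66 + 3.25*i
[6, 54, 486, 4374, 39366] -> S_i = 6*9^i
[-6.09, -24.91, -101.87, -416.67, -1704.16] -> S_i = -6.09*4.09^i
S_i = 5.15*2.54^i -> [5.15, 13.08, 33.23, 84.39, 214.36]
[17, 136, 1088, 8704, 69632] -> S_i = 17*8^i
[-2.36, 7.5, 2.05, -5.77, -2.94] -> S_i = Random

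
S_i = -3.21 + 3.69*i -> [-3.21, 0.48, 4.17, 7.86, 11.55]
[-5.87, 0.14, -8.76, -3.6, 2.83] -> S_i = Random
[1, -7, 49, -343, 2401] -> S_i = 1*-7^i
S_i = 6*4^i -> [6, 24, 96, 384, 1536]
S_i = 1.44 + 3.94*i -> [1.44, 5.38, 9.32, 13.26, 17.2]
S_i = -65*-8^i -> [-65, 520, -4160, 33280, -266240]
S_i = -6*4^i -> [-6, -24, -96, -384, -1536]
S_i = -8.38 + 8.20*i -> [-8.38, -0.18, 8.02, 16.22, 24.42]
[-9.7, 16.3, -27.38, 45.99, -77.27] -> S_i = -9.70*(-1.68)^i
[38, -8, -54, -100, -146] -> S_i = 38 + -46*i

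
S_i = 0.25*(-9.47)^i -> [0.25, -2.37, 22.42, -212.32, 2010.67]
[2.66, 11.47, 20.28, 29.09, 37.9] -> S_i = 2.66 + 8.81*i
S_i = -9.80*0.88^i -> [-9.8, -8.62, -7.59, -6.68, -5.88]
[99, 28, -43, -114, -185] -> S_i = 99 + -71*i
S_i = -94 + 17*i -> [-94, -77, -60, -43, -26]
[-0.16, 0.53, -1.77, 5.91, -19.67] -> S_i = -0.16*(-3.33)^i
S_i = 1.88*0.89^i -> [1.88, 1.67, 1.49, 1.33, 1.18]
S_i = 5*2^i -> [5, 10, 20, 40, 80]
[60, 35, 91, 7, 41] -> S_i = Random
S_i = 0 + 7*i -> [0, 7, 14, 21, 28]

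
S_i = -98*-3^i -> [-98, 294, -882, 2646, -7938]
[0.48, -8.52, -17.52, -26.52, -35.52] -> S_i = 0.48 + -9.00*i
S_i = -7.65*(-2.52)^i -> [-7.65, 19.28, -48.58, 122.42, -308.51]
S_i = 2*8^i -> [2, 16, 128, 1024, 8192]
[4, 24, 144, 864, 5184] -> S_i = 4*6^i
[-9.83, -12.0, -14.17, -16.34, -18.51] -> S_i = -9.83 + -2.17*i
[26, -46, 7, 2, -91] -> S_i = Random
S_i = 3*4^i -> [3, 12, 48, 192, 768]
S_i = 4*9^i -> [4, 36, 324, 2916, 26244]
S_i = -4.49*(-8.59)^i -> [-4.49, 38.57, -331.31, 2845.94, -24446.63]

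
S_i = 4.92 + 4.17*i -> [4.92, 9.09, 13.26, 17.43, 21.6]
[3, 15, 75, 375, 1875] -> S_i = 3*5^i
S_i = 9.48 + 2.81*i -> [9.48, 12.29, 15.1, 17.91, 20.72]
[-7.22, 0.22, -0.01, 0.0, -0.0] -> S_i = -7.22*(-0.03)^i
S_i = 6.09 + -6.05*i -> [6.09, 0.04, -6.01, -12.06, -18.11]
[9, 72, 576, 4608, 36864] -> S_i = 9*8^i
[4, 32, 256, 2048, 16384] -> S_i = 4*8^i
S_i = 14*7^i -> [14, 98, 686, 4802, 33614]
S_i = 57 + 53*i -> [57, 110, 163, 216, 269]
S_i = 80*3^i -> [80, 240, 720, 2160, 6480]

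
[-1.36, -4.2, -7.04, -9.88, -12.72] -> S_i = -1.36 + -2.84*i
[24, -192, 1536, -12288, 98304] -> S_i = 24*-8^i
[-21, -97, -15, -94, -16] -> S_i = Random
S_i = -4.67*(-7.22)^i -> [-4.67, 33.72, -243.44, 1757.63, -12690.12]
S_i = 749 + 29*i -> [749, 778, 807, 836, 865]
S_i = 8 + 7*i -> [8, 15, 22, 29, 36]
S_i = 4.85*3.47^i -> [4.85, 16.83, 58.4, 202.64, 703.17]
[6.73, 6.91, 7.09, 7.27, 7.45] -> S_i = 6.73 + 0.18*i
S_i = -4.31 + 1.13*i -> [-4.31, -3.18, -2.05, -0.92, 0.21]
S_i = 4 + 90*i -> [4, 94, 184, 274, 364]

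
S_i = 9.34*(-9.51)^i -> [9.34, -88.82, 844.71, -8033.2, 76395.71]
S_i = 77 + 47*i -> [77, 124, 171, 218, 265]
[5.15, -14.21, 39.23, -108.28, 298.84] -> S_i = 5.15*(-2.76)^i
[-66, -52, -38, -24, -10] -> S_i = -66 + 14*i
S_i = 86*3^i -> [86, 258, 774, 2322, 6966]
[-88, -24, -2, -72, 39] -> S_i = Random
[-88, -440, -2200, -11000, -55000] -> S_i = -88*5^i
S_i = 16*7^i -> [16, 112, 784, 5488, 38416]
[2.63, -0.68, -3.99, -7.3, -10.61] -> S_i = 2.63 + -3.31*i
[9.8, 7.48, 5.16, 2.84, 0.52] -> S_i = 9.80 + -2.32*i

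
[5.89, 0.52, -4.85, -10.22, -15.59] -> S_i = 5.89 + -5.37*i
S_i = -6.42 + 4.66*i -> [-6.42, -1.76, 2.9, 7.56, 12.22]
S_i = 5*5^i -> [5, 25, 125, 625, 3125]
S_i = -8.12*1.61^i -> [-8.12, -13.07, -21.05, -33.89, -54.56]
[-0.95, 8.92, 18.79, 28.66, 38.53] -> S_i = -0.95 + 9.87*i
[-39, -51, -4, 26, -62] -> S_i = Random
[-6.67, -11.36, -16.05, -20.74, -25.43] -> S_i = -6.67 + -4.69*i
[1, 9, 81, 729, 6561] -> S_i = 1*9^i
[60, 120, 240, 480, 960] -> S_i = 60*2^i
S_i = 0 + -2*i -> [0, -2, -4, -6, -8]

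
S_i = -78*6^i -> [-78, -468, -2808, -16848, -101088]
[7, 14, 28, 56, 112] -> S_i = 7*2^i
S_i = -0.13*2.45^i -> [-0.13, -0.32, -0.78, -1.91, -4.68]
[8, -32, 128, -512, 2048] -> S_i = 8*-4^i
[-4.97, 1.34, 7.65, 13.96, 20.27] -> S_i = -4.97 + 6.31*i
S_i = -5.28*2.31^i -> [-5.28, -12.2, -28.17, -65.08, -150.34]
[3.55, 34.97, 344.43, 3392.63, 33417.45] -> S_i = 3.55*9.85^i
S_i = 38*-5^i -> [38, -190, 950, -4750, 23750]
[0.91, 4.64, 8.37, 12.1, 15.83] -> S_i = 0.91 + 3.73*i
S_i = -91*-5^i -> [-91, 455, -2275, 11375, -56875]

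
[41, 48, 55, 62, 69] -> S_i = 41 + 7*i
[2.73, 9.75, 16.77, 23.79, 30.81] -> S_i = 2.73 + 7.02*i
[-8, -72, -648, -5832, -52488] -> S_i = -8*9^i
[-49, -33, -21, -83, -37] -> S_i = Random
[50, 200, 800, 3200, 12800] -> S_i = 50*4^i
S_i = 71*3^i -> [71, 213, 639, 1917, 5751]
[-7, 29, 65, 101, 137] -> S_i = -7 + 36*i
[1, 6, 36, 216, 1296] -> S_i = 1*6^i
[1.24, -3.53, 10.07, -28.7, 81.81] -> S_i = 1.24*(-2.85)^i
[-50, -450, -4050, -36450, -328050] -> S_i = -50*9^i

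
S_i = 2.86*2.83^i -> [2.86, 8.09, 22.91, 64.82, 183.45]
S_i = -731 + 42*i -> [-731, -689, -647, -605, -563]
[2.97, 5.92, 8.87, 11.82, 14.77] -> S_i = 2.97 + 2.95*i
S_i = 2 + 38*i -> [2, 40, 78, 116, 154]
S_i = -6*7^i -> [-6, -42, -294, -2058, -14406]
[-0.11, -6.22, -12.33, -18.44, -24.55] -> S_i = -0.11 + -6.11*i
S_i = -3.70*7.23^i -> [-3.7, -26.75, -193.41, -1398.35, -10110.09]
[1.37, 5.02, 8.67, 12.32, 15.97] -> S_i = 1.37 + 3.65*i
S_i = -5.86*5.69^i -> [-5.86, -33.34, -189.72, -1079.53, -6142.52]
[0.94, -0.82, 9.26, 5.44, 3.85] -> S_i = Random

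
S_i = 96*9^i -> [96, 864, 7776, 69984, 629856]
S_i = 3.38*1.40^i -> [3.38, 4.73, 6.62, 9.27, 12.98]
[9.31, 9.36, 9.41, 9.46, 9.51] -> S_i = 9.31 + 0.05*i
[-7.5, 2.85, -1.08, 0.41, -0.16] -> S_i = -7.50*(-0.38)^i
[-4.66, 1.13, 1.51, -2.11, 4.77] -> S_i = Random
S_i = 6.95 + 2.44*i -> [6.95, 9.39, 11.83, 14.27, 16.71]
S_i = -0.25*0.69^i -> [-0.25, -0.17, -0.12, -0.08, -0.06]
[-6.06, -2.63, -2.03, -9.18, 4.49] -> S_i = Random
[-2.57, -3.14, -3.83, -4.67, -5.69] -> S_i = -2.57*1.22^i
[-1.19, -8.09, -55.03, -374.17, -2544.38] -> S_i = -1.19*6.80^i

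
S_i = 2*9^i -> [2, 18, 162, 1458, 13122]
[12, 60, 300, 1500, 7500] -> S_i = 12*5^i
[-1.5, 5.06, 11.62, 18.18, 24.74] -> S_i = -1.50 + 6.56*i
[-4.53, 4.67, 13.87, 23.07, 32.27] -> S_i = -4.53 + 9.20*i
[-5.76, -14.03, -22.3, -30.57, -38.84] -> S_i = -5.76 + -8.27*i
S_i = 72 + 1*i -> [72, 73, 74, 75, 76]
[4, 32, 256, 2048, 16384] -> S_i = 4*8^i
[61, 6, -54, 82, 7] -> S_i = Random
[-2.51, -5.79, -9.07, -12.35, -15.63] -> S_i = -2.51 + -3.28*i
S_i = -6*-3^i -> [-6, 18, -54, 162, -486]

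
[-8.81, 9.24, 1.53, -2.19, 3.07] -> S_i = Random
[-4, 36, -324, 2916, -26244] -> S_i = -4*-9^i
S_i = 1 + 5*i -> [1, 6, 11, 16, 21]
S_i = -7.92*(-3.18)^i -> [-7.92, 25.19, -80.09, 254.69, -809.9]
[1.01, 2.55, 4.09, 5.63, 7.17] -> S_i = 1.01 + 1.54*i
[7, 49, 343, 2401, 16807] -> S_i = 7*7^i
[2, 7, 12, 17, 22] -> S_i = 2 + 5*i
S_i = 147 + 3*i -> [147, 150, 153, 156, 159]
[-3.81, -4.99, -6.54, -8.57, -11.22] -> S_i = -3.81*1.31^i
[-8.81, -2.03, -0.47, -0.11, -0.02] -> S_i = -8.81*0.23^i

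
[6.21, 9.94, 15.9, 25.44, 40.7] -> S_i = 6.21*1.60^i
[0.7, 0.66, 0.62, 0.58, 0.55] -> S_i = 0.70*0.94^i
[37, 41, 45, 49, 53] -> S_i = 37 + 4*i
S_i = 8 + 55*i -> [8, 63, 118, 173, 228]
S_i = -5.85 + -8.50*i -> [-5.85, -14.35, -22.85, -31.35, -39.85]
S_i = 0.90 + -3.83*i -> [0.9, -2.93, -6.76, -10.59, -14.42]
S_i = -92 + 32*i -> [-92, -60, -28, 4, 36]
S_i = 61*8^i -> [61, 488, 3904, 31232, 249856]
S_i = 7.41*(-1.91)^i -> [7.41, -14.15, 27.03, -51.63, 98.62]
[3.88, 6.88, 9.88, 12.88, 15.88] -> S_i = 3.88 + 3.00*i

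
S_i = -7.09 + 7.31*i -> [-7.09, 0.22, 7.53, 14.84, 22.15]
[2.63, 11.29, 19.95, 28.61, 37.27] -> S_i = 2.63 + 8.66*i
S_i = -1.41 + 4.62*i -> [-1.41, 3.21, 7.83, 12.45, 17.07]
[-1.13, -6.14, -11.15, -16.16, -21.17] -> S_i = -1.13 + -5.01*i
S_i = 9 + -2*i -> [9, 7, 5, 3, 1]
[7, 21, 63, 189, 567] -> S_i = 7*3^i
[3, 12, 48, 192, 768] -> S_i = 3*4^i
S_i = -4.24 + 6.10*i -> [-4.24, 1.86, 7.96, 14.06, 20.16]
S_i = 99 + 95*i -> [99, 194, 289, 384, 479]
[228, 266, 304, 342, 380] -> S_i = 228 + 38*i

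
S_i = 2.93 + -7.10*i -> [2.93, -4.17, -11.27, -18.37, -25.47]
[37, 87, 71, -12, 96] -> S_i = Random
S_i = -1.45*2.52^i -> [-1.45, -3.65, -9.21, -23.2, -58.47]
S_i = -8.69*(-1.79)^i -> [-8.69, 15.56, -27.84, 49.84, -89.21]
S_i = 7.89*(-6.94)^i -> [7.89, -54.76, 380.01, -2637.27, 18302.69]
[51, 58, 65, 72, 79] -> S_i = 51 + 7*i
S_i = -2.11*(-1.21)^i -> [-2.11, 2.55, -3.09, 3.74, -4.52]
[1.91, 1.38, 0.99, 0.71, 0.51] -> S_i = 1.91*0.72^i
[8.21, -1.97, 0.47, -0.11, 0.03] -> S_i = 8.21*(-0.24)^i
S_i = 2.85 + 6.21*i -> [2.85, 9.06, 15.27, 21.48, 27.69]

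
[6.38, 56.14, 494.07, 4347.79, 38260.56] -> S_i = 6.38*8.80^i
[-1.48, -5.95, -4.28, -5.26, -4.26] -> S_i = Random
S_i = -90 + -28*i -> [-90, -118, -146, -174, -202]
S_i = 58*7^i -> [58, 406, 2842, 19894, 139258]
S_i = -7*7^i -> [-7, -49, -343, -2401, -16807]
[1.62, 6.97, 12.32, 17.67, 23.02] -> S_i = 1.62 + 5.35*i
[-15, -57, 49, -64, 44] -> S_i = Random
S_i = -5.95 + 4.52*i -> [-5.95, -1.43, 3.09, 7.61, 12.13]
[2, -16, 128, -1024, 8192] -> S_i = 2*-8^i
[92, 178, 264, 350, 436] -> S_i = 92 + 86*i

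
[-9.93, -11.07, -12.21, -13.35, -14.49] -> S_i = -9.93 + -1.14*i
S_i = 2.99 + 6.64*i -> [2.99, 9.63, 16.27, 22.91, 29.55]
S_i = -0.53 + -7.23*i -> [-0.53, -7.76, -14.99, -22.22, -29.45]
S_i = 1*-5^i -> [1, -5, 25, -125, 625]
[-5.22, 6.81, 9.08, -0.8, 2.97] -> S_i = Random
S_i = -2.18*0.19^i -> [-2.18, -0.41, -0.08, -0.01, -0.0]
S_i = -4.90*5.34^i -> [-4.9, -26.17, -139.73, -746.14, -3984.38]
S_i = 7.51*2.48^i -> [7.51, 18.62, 46.19, 114.55, 284.08]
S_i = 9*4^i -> [9, 36, 144, 576, 2304]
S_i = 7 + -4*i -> [7, 3, -1, -5, -9]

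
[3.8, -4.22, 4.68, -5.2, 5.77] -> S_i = 3.80*(-1.11)^i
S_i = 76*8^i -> [76, 608, 4864, 38912, 311296]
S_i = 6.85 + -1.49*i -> [6.85, 5.36, 3.87, 2.38, 0.89]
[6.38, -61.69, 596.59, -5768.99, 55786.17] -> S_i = 6.38*(-9.67)^i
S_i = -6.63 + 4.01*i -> [-6.63, -2.62, 1.39, 5.4, 9.41]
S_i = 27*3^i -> [27, 81, 243, 729, 2187]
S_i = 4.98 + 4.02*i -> [4.98, 9.0, 13.02, 17.04, 21.06]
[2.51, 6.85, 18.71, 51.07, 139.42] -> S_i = 2.51*2.73^i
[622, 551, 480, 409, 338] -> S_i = 622 + -71*i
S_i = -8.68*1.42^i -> [-8.68, -12.33, -17.5, -24.85, -35.29]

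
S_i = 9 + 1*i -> [9, 10, 11, 12, 13]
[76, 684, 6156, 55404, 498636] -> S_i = 76*9^i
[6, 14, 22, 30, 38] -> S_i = 6 + 8*i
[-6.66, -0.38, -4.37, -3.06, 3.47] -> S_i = Random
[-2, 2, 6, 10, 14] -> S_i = -2 + 4*i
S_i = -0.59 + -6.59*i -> [-0.59, -7.18, -13.77, -20.36, -26.95]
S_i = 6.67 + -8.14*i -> [6.67, -1.47, -9.61, -17.75, -25.89]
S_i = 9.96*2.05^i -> [9.96, 20.42, 41.86, 85.81, 175.9]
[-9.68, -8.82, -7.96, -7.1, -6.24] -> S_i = -9.68 + 0.86*i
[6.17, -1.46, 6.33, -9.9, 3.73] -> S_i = Random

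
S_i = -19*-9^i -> [-19, 171, -1539, 13851, -124659]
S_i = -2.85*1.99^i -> [-2.85, -5.67, -11.29, -22.46, -44.69]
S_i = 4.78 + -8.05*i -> [4.78, -3.27, -11.32, -19.37, -27.42]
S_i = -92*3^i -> [-92, -276, -828, -2484, -7452]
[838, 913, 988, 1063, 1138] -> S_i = 838 + 75*i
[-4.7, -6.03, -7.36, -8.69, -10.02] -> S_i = -4.70 + -1.33*i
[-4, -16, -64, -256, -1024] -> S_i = -4*4^i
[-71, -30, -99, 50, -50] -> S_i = Random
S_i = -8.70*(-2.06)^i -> [-8.7, 17.92, -36.92, 76.05, -156.67]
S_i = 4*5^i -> [4, 20, 100, 500, 2500]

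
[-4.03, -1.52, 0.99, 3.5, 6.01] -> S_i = -4.03 + 2.51*i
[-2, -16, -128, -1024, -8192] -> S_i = -2*8^i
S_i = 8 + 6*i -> [8, 14, 20, 26, 32]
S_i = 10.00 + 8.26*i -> [10.0, 18.26, 26.52, 34.78, 43.04]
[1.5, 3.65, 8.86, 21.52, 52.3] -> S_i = 1.50*2.43^i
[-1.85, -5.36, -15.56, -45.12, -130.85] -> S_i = -1.85*2.90^i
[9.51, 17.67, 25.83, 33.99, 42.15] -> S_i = 9.51 + 8.16*i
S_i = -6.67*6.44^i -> [-6.67, -42.95, -276.63, -1781.49, -11472.8]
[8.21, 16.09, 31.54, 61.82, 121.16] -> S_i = 8.21*1.96^i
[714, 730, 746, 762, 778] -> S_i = 714 + 16*i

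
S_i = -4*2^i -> [-4, -8, -16, -32, -64]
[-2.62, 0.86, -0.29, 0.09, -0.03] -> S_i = -2.62*(-0.33)^i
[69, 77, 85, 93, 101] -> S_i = 69 + 8*i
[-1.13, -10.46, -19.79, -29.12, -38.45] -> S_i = -1.13 + -9.33*i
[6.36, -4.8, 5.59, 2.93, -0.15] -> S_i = Random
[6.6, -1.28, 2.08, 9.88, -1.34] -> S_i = Random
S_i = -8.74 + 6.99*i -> [-8.74, -1.75, 5.24, 12.23, 19.22]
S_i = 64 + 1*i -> [64, 65, 66, 67, 68]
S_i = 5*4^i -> [5, 20, 80, 320, 1280]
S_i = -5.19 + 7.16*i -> [-5.19, 1.97, 9.13, 16.29, 23.45]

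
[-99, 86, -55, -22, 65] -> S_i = Random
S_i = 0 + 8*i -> [0, 8, 16, 24, 32]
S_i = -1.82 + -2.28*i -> [-1.82, -4.1, -6.38, -8.66, -10.94]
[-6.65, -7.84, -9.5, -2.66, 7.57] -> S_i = Random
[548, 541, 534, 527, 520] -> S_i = 548 + -7*i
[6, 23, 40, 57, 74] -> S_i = 6 + 17*i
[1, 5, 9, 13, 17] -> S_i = 1 + 4*i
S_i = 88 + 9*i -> [88, 97, 106, 115, 124]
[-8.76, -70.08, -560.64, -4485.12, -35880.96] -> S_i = -8.76*8.00^i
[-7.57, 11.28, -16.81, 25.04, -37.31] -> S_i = -7.57*(-1.49)^i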